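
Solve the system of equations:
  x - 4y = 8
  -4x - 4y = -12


Using Cramer's rule:
Determinant D = (1)(-4) - (-4)(-4) = -4 - 16 = -20
Dx = (8)(-4) - (-12)(-4) = -32 - 48 = -80
Dy = (1)(-12) - (-4)(8) = -12 + 32 = 20
x = Dx/D = -80/-20 = 4
y = Dy/D = 20/-20 = -1

x = 4, y = -1


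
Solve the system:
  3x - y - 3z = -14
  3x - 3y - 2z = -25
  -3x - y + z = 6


Using Cramer's rule. Expand each determinant along the first row.
D  = 3*[(-3)*1 - (-2)*(-1)] - (-1)*[3*1 - (-2)*(-3)] + (-3)*[3*(-1) - (-3)*(-3)]
  = 3*(-5) - (-1)*(-3) + (-3)*(-12) = 18
Dx = (-14)*[(-3)*1 - (-2)*(-1)] - (-1)*[(-25)*1 - (-2)*6] + (-3)*[(-25)*(-1) - (-3)*6]
  = (-14)*(-5) - (-1)*(-13) + (-3)*(43) = -72
Dy = 3*[(-25)*1 - (-2)*6] - (-14)*[3*1 - (-2)*(-3)] + (-3)*[3*6 - (-25)*(-3)]
  = 3*(-13) - (-14)*(-3) + (-3)*(-57) = 90
Dz = 3*[(-3)*6 - (-25)*(-1)] - (-1)*[3*6 - (-25)*(-3)] + (-14)*[3*(-1) - (-3)*(-3)]
  = 3*(-43) - (-1)*(-57) + (-14)*(-12) = -18
x = Dx/D = -72/18 = -4, y = Dy/D = 90/18 = 5, z = Dz/D = -18/18 = -1
Check eq1: (3)(-4) + (-1)(5) + (-3)(-1) = -14 = -14 ✓
Check eq2: (3)(-4) + (-3)(5) + (-2)(-1) = -25 = -25 ✓
Check eq3: (-3)(-4) + (-1)(5) + (1)(-1) = 6 = 6 ✓

x = -4, y = 5, z = -1


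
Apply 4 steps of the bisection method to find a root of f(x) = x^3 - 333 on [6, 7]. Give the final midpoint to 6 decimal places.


f(x) = x^3 - 333
f(6) = -117 < 0
f(7) = 10 > 0

Step 1: midpoint = (6.000000 + 7.000000)/2 = 6.500000
  f(6.500000) = -58.375000
  f(mid) < 0, so root is in [6.500000, 7.000000]

Step 2: midpoint = (6.500000 + 7.000000)/2 = 6.750000
  f(6.750000) = -25.453125
  f(mid) < 0, so root is in [6.750000, 7.000000]

Step 3: midpoint = (6.750000 + 7.000000)/2 = 6.875000
  f(6.875000) = -8.048828
  f(mid) < 0, so root is in [6.875000, 7.000000]

Step 4: midpoint = (6.875000 + 7.000000)/2 = 6.937500
  f(6.937500) = 0.894287
  f(mid) > 0, so root is in [6.875000, 6.937500]

midpoint = 6.937500


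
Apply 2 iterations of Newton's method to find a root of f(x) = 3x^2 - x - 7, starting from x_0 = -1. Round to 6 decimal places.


Newton's method: x_(n+1) = x_n - f(x_n)/f'(x_n)
f(x) = 3x^2 - x - 7
f'(x) = 6x - 1

Iteration 1:
  f(-1.000000) = -3.000000
  f'(-1.000000) = -7.000000
  x_1 = -1.000000 - (-3.000000)/(-7.000000) = -1.428571

Iteration 2:
  f(-1.428571) = 0.551020
  f'(-1.428571) = -9.571429
  x_2 = -1.428571 - (0.551020)/(-9.571429) = -1.371002

x_2 = -1.371002


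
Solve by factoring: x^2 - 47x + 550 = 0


We need two numbers that multiply to 550 and add to -47.
Those numbers are -25 and -22 (since (-25) * (-22) = 550 and (-25) + (-22) = -47).
So x^2 - 47x + 550 = (x - 25)(x - 22) = 0
Setting each factor to zero: x = 25 or x = 22

x = 22, x = 25


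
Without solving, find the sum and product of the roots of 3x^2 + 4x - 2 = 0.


By Vieta's formulas for ax^2 + bx + c = 0:
  Sum of roots = -b/a
  Product of roots = c/a

Here a = 3, b = 4, c = -2
Sum = -(4)/3 = -4/3
Product = -2/3 = -2/3

Sum = -4/3, Product = -2/3


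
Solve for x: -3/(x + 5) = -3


Multiply both sides by (x + 5): -3 = -3(x + 5)
Distribute: -3 = -3x - 15
-3x = -3 + 15 = 12
x = -4

x = -4


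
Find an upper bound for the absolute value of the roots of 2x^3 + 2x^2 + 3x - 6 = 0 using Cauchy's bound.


Cauchy's bound: all roots r satisfy |r| <= 1 + max(|a_i/a_n|) for i = 0,...,n-1
where a_n is the leading coefficient.

Coefficients: [2, 2, 3, -6]
Leading coefficient a_n = 2
Ratios |a_i/a_n|: 1, 3/2, 3
Maximum ratio: 3
Cauchy's bound: |r| <= 1 + 3 = 4

Upper bound = 4


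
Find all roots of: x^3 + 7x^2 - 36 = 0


Let p(x) = x^3 + 7x^2 - 36. By the rational root theorem (leading coefficient 1), any rational root is an integer divisor of 36: try ±1, ±2, ... in turn.
Test x = 1: value = -28 ≠ 0.
Test x = -1: value = -30 ≠ 0.
Test x = 2: value = 0 ✓, so (x - 2) is a factor.
Synthetic division by (x - 2): bring down 1; 1(2) + 7 = 9; 9(2) + 0 = 18; 18(2) - 36 = 0 → quotient x^2 + 9x + 18, remainder 0.
Solve the quadratic x^2 + 9x + 18 = 0: discriminant = 9^2 - 4(1)(18) = 81 - 72 = 9.
sqrt(9) = 3, so x = (-9 ± 3)/2: x = -3 or x = -6.
Collecting all roots found:

x = -6, x = -3, x = 2


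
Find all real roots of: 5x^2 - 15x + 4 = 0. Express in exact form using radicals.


Using the quadratic formula: x = (-b ± sqrt(b^2 - 4ac)) / (2a)
Here a = 5, b = -15, c = 4
Discriminant = b^2 - 4ac = (-15)^2 - 4(5)(4) = 225 - 80 = 145
Since discriminant = 145 > 0, there are two real roots.
x = (15 ± sqrt(145)) / 10
Numerically: x ≈ 2.7042 or x ≈ 0.2958

x = (15 + sqrt(145)) / 10 or x = (15 - sqrt(145)) / 10


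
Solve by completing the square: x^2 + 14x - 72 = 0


Start: x^2 + 14x - 72 = 0
Move constant: x^2 + 14x = 72
Half of 14 is 7, squared is 49
Add 49 to both sides: x^2 + 14x + 49 = 121
(x + 7)^2 = 121
x + 7 = ±11
x = -7 + 11 = 4 or x = -7 - 11 = -18

x = -18, x = 4


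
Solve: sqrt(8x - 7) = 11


Square both sides: 8x - 7 = 11^2 = 121
8x = 121 + 7 = 128
x = 16
Check: sqrt(8*16 - 7) = sqrt(121) = 11 ✓

x = 16


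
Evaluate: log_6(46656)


We need the exponent such that 6^? = 46656
6^6 = 46656
Therefore log_6(46656) = 6

6


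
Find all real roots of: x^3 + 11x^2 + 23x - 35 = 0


Let p(x) = x^3 + 11x^2 + 23x - 35. By the rational root theorem (leading coefficient 1), any rational root is an integer divisor of 35: try ±1, ±2, ... in turn.
Test x = 1: value = 0 ✓, so (x - 1) is a factor.
Synthetic division by (x - 1): bring down 1; 1(1) + 11 = 12; 12(1) + 23 = 35; 35(1) - 35 = 0 → quotient x^2 + 12x + 35, remainder 0.
Solve the quadratic x^2 + 12x + 35 = 0: discriminant = 12^2 - 4(1)(35) = 144 - 140 = 4.
sqrt(4) = 2, so x = (-12 ± 2)/2: x = -5 or x = -7.

x = -7, x = -5, x = 1


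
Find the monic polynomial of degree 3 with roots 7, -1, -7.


A monic polynomial with roots 7, -1, -7 is:
p(x) = (x - 7)(x + 1)(x + 7)
After multiplying by (x - 7): x - 7
After multiplying by (x + 1): x^2 - 6x - 7
After multiplying by (x + 7): x^3 + x^2 - 49x - 49

x^3 + x^2 - 49x - 49


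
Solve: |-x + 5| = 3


An absolute value equation |expr| = 3 gives two cases:
Case 1: -x + 5 = 3
  -x = -2, so x = 2
Case 2: -x + 5 = -3
  -x = -8, so x = 8

x = 2, x = 8


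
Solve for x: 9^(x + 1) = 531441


Express both sides with the same base.
531441 = 9^6
Since the bases match, equate exponents: x + 1 = 6
So x = 6 - (1) = 5

x = 5


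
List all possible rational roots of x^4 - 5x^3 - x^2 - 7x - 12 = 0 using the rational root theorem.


Rational root theorem: possible roots are ±p/q where:
  p divides the constant term (-12): p ∈ {1, 2, 3, 4, 6, 12}
  q divides the leading coefficient (1): q ∈ {1}

All possible rational roots: -12, -6, -4, -3, -2, -1, 1, 2, 3, 4, 6, 12

-12, -6, -4, -3, -2, -1, 1, 2, 3, 4, 6, 12


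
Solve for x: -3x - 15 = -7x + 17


Starting with: -3x - 15 = -7x + 17
Move all x terms to left: (-3 + 7)x = 17 + 15
Simplify: 4x = 32
Divide both sides by 4: x = 8

x = 8


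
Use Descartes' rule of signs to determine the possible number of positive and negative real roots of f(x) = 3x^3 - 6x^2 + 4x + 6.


Descartes' rule of signs:

For positive roots, count sign changes in f(x) = 3x^3 - 6x^2 + 4x + 6:
Signs of coefficients: +, -, +, +
Number of sign changes: 2
Possible positive real roots: 2, 0

For negative roots, examine f(-x) = -3x^3 - 6x^2 - 4x + 6:
Signs of coefficients: -, -, -, +
Number of sign changes: 1
Possible negative real roots: 1

Positive roots: 2 or 0; Negative roots: 1


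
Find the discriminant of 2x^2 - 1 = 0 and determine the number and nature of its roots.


For ax^2 + bx + c = 0, discriminant D = b^2 - 4ac
Here a = 2, b = 0, c = -1
D = (0)^2 - 4(2)(-1) = 0 + 8 = 8

D = 8 > 0 but not a perfect square
The equation has 2 distinct real irrational roots.

Discriminant = 8, 2 distinct real irrational roots


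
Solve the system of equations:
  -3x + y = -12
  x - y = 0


Using Cramer's rule:
Determinant D = (-3)(-1) - (1)(1) = 3 - 1 = 2
Dx = (-12)(-1) - (0)(1) = 12 - 0 = 12
Dy = (-3)(0) - (1)(-12) = 0 + 12 = 12
x = Dx/D = 12/2 = 6
y = Dy/D = 12/2 = 6

x = 6, y = 6


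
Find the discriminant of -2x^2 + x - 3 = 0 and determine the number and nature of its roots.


For ax^2 + bx + c = 0, discriminant D = b^2 - 4ac
Here a = -2, b = 1, c = -3
D = (1)^2 - 4(-2)(-3) = 1 - 24 = -23

D = -23 < 0
The equation has no real roots (2 complex conjugate roots).

Discriminant = -23, no real roots (2 complex conjugate roots)


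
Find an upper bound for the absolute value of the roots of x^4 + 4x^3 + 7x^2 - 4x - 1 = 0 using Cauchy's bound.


Cauchy's bound: all roots r satisfy |r| <= 1 + max(|a_i/a_n|) for i = 0,...,n-1
where a_n is the leading coefficient.

Coefficients: [1, 4, 7, -4, -1]
Leading coefficient a_n = 1
Ratios |a_i/a_n|: 4, 7, 4, 1
Maximum ratio: 7
Cauchy's bound: |r| <= 1 + 7 = 8

Upper bound = 8


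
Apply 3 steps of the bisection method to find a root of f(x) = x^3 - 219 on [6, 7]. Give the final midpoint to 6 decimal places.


f(x) = x^3 - 219
f(6) = -3 < 0
f(7) = 124 > 0

Step 1: midpoint = (6.000000 + 7.000000)/2 = 6.500000
  f(6.500000) = 55.625000
  f(mid) > 0, so root is in [6.000000, 6.500000]

Step 2: midpoint = (6.000000 + 6.500000)/2 = 6.250000
  f(6.250000) = 25.140625
  f(mid) > 0, so root is in [6.000000, 6.250000]

Step 3: midpoint = (6.000000 + 6.250000)/2 = 6.125000
  f(6.125000) = 10.783203
  f(mid) > 0, so root is in [6.000000, 6.125000]

midpoint = 6.125000


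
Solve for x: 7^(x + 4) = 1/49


Express both sides with the same base.
1/49 = 7^(-2)
Since the bases match, equate exponents: x + 4 = -2
So x = -2 - (4) = -6

x = -6


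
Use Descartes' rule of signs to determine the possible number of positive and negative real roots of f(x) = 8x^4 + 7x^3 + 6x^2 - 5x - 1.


Descartes' rule of signs:

For positive roots, count sign changes in f(x) = 8x^4 + 7x^3 + 6x^2 - 5x - 1:
Signs of coefficients: +, +, +, -, -
Number of sign changes: 1
Possible positive real roots: 1

For negative roots, examine f(-x) = 8x^4 - 7x^3 + 6x^2 + 5x - 1:
Signs of coefficients: +, -, +, +, -
Number of sign changes: 3
Possible negative real roots: 3, 1

Positive roots: 1; Negative roots: 3 or 1


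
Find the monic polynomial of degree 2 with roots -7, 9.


A monic polynomial with roots -7, 9 is:
p(x) = (x + 7)(x - 9)
After multiplying by (x + 7): x + 7
After multiplying by (x - 9): x^2 - 2x - 63

x^2 - 2x - 63


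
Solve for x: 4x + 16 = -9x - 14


Starting with: 4x + 16 = -9x - 14
Move all x terms to left: (4 + 9)x = -14 - 16
Simplify: 13x = -30
Divide both sides by 13: x = -30/13

x = -30/13


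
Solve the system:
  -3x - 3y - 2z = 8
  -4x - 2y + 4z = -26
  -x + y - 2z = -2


Using Cramer's rule. Expand each determinant along the first row.
D  = (-3)*[(-2)*(-2) - 4*1] - (-3)*[(-4)*(-2) - 4*(-1)] + (-2)*[(-4)*1 - (-2)*(-1)]
  = (-3)*(0) - (-3)*(12) + (-2)*(-6) = 48
Dx = 8*[(-2)*(-2) - 4*1] - (-3)*[(-26)*(-2) - 4*(-2)] + (-2)*[(-26)*1 - (-2)*(-2)]
  = 8*(0) - (-3)*(60) + (-2)*(-30) = 240
Dy = (-3)*[(-26)*(-2) - 4*(-2)] - 8*[(-4)*(-2) - 4*(-1)] + (-2)*[(-4)*(-2) - (-26)*(-1)]
  = (-3)*(60) - 8*(12) + (-2)*(-18) = -240
Dz = (-3)*[(-2)*(-2) - (-26)*1] - (-3)*[(-4)*(-2) - (-26)*(-1)] + 8*[(-4)*1 - (-2)*(-1)]
  = (-3)*(30) - (-3)*(-18) + 8*(-6) = -192
x = Dx/D = 240/48 = 5, y = Dy/D = -240/48 = -5, z = Dz/D = -192/48 = -4
Check eq1: (-3)(5) + (-3)(-5) + (-2)(-4) = 8 = 8 ✓
Check eq2: (-4)(5) + (-2)(-5) + (4)(-4) = -26 = -26 ✓
Check eq3: (-1)(5) + (1)(-5) + (-2)(-4) = -2 = -2 ✓

x = 5, y = -5, z = -4


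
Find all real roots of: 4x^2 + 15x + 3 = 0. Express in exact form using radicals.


Using the quadratic formula: x = (-b ± sqrt(b^2 - 4ac)) / (2a)
Here a = 4, b = 15, c = 3
Discriminant = b^2 - 4ac = 15^2 - 4(4)(3) = 225 - 48 = 177
Since discriminant = 177 > 0, there are two real roots.
x = (-15 ± sqrt(177)) / 8
Numerically: x ≈ -0.2120 or x ≈ -3.5380

x = (-15 + sqrt(177)) / 8 or x = (-15 - sqrt(177)) / 8


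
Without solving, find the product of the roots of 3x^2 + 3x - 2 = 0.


By Vieta's formulas for ax^2 + bx + c = 0:
  Sum of roots = -b/a
  Product of roots = c/a

Here a = 3, b = 3, c = -2
Sum = -(3)/3 = -1
Product = -2/3 = -2/3

Product = -2/3


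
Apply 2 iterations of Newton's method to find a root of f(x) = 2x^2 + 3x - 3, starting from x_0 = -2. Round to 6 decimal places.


Newton's method: x_(n+1) = x_n - f(x_n)/f'(x_n)
f(x) = 2x^2 + 3x - 3
f'(x) = 4x + 3

Iteration 1:
  f(-2.000000) = -1.000000
  f'(-2.000000) = -5.000000
  x_1 = -2.000000 - (-1.000000)/(-5.000000) = -2.200000

Iteration 2:
  f(-2.200000) = 0.080000
  f'(-2.200000) = -5.800000
  x_2 = -2.200000 - (0.080000)/(-5.800000) = -2.186207

x_2 = -2.186207


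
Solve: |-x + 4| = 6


An absolute value equation |expr| = 6 gives two cases:
Case 1: -x + 4 = 6
  -x = 2, so x = -2
Case 2: -x + 4 = -6
  -x = -10, so x = 10

x = -2, x = 10


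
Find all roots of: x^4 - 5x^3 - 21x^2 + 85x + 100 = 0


Let p(x) = x^4 - 5x^3 - 21x^2 + 85x + 100. By the rational root theorem (leading coefficient 1), any rational root is an integer divisor of 100: try ±1, ±2, ... in turn.
Test x = 1: value = 160 ≠ 0.
Test x = -1: value = 0 ✓, so (x + 1) is a factor.
Synthetic division by (x + 1): bring down 1; 1(-1) - 5 = -6; (-6)(-1) - 21 = -15; (-15)(-1) + 85 = 100; 100(-1) + 100 = 0 → quotient x^3 - 6x^2 - 15x + 100, remainder 0.
Continue with the quotient x^3 - 6x^2 - 15x + 100 (candidates must divide 100; re-test x = -1 first in case it repeats).
Test x = -1: value = 108 ≠ 0.
Test x = 2: value = 54 ≠ 0.
Test x = -2: value = 98 ≠ 0.
Test x = 4: value = 8 ≠ 0.
Test x = -4: value = 0 ✓, so (x + 4) is a factor.
Synthetic division by (x + 4): bring down 1; 1(-4) - 6 = -10; (-10)(-4) - 15 = 25; 25(-4) + 100 = 0 → quotient x^2 - 10x + 25, remainder 0.
Solve the quadratic x^2 - 10x + 25 = 0: discriminant = (-10)^2 - 4(1)(25) = 100 - 100 = 0.
Discriminant = 0, so a double root: x = 10/2 = 5.
Collecting all roots found:

x = -4, x = -1, x = 5 (multiplicity 2)


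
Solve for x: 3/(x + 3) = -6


Multiply both sides by (x + 3): 3 = -6(x + 3)
Distribute: 3 = -6x - 18
-6x = 3 + 18 = 21
x = -7/2

x = -7/2


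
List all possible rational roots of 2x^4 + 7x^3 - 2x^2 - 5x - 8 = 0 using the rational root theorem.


Rational root theorem: possible roots are ±p/q where:
  p divides the constant term (-8): p ∈ {1, 2, 4, 8}
  q divides the leading coefficient (2): q ∈ {1, 2}

All possible rational roots: -8, -4, -2, -1, -1/2, 1/2, 1, 2, 4, 8

-8, -4, -2, -1, -1/2, 1/2, 1, 2, 4, 8


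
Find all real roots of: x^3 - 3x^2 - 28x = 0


The constant term is 0, so x = 0 is a root. Factor out x:
  x(x^2 - 3x - 28) = 0
Solve the quadratic x^2 - 3x - 28 = 0: discriminant = (-3)^2 - 4(1)(-28) = 9 + 112 = 121.
sqrt(121) = 11, so x = (3 ± 11)/2: x = 7 or x = -4.

x = -4, x = 0, x = 7


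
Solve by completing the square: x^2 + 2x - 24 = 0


Start: x^2 + 2x - 24 = 0
Move constant: x^2 + 2x = 24
Half of 2 is 1, squared is 1
Add 1 to both sides: x^2 + 2x + 1 = 25
(x + 1)^2 = 25
x + 1 = ±5
x = -1 + 5 = 4 or x = -1 - 5 = -6

x = -6, x = 4


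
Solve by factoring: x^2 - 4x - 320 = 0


We need two numbers that multiply to -320 and add to -4.
Those numbers are -20 and 16 (since (-20) * 16 = -320 and (-20) + 16 = -4).
So x^2 - 4x - 320 = (x - 20)(x + 16) = 0
Setting each factor to zero: x = 20 or x = -16

x = -16, x = 20


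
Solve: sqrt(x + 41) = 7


Square both sides: x + 41 = 7^2 = 49
x = 49 - 41 = 8
x = 8
Check: sqrt(1*8 + 41) = sqrt(49) = 7 ✓

x = 8


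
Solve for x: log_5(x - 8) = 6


Convert to exponential form: x - 8 = 5^6 = 15625
x = 15625 + 8 = 15633
Check: log_5(15633 - 8) = log_5(15625) = log_5(15625) = 6 ✓

x = 15633


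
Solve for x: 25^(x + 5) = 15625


Express both sides with the same base.
15625 = 25^3
Since the bases match, equate exponents: x + 5 = 3
So x = 3 - (5) = -2

x = -2


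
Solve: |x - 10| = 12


An absolute value equation |expr| = 12 gives two cases:
Case 1: x - 10 = 12
  x = 22, so x = 22
Case 2: x - 10 = -12
  x = -2, so x = -2

x = -2, x = 22


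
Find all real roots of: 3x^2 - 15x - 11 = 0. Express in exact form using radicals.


Using the quadratic formula: x = (-b ± sqrt(b^2 - 4ac)) / (2a)
Here a = 3, b = -15, c = -11
Discriminant = b^2 - 4ac = (-15)^2 - 4(3)(-11) = 225 + 132 = 357
Since discriminant = 357 > 0, there are two real roots.
x = (15 ± sqrt(357)) / 6
Numerically: x ≈ 5.6491 or x ≈ -0.6491

x = (15 + sqrt(357)) / 6 or x = (15 - sqrt(357)) / 6


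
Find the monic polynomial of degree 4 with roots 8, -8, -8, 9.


A monic polynomial with roots 8, -8, -8, 9 is:
p(x) = (x - 8)(x + 8)(x + 8)(x - 9)
After multiplying by (x - 8): x - 8
After multiplying by (x + 8): x^2 - 64
After multiplying by (x + 8): x^3 + 8x^2 - 64x - 512
After multiplying by (x - 9): x^4 - x^3 - 136x^2 + 64x + 4608

x^4 - x^3 - 136x^2 + 64x + 4608


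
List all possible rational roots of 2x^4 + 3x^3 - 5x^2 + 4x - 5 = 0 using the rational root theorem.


Rational root theorem: possible roots are ±p/q where:
  p divides the constant term (-5): p ∈ {1, 5}
  q divides the leading coefficient (2): q ∈ {1, 2}

All possible rational roots: -5, -5/2, -1, -1/2, 1/2, 1, 5/2, 5

-5, -5/2, -1, -1/2, 1/2, 1, 5/2, 5


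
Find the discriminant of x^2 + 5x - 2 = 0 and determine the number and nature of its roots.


For ax^2 + bx + c = 0, discriminant D = b^2 - 4ac
Here a = 1, b = 5, c = -2
D = (5)^2 - 4(1)(-2) = 25 + 8 = 33

D = 33 > 0 but not a perfect square
The equation has 2 distinct real irrational roots.

Discriminant = 33, 2 distinct real irrational roots


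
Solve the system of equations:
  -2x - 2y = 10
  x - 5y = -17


Using Cramer's rule:
Determinant D = (-2)(-5) - (1)(-2) = 10 + 2 = 12
Dx = (10)(-5) - (-17)(-2) = -50 - 34 = -84
Dy = (-2)(-17) - (1)(10) = 34 - 10 = 24
x = Dx/D = -84/12 = -7
y = Dy/D = 24/12 = 2

x = -7, y = 2


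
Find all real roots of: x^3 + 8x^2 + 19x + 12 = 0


Let p(x) = x^3 + 8x^2 + 19x + 12. By the rational root theorem (leading coefficient 1), any rational root is an integer divisor of 12: try ±1, ±2, ... in turn.
Test x = 1: value = 40 ≠ 0.
Test x = -1: value = 0 ✓, so (x + 1) is a factor.
Synthetic division by (x + 1): bring down 1; 1(-1) + 8 = 7; 7(-1) + 19 = 12; 12(-1) + 12 = 0 → quotient x^2 + 7x + 12, remainder 0.
Solve the quadratic x^2 + 7x + 12 = 0: discriminant = 7^2 - 4(1)(12) = 49 - 48 = 1.
sqrt(1) = 1, so x = (-7 ± 1)/2: x = -3 or x = -4.

x = -4, x = -3, x = -1


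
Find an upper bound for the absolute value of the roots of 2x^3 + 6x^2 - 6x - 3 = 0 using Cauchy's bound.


Cauchy's bound: all roots r satisfy |r| <= 1 + max(|a_i/a_n|) for i = 0,...,n-1
where a_n is the leading coefficient.

Coefficients: [2, 6, -6, -3]
Leading coefficient a_n = 2
Ratios |a_i/a_n|: 3, 3, 3/2
Maximum ratio: 3
Cauchy's bound: |r| <= 1 + 3 = 4

Upper bound = 4


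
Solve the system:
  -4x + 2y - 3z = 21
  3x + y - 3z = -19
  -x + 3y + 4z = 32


Using Cramer's rule. Expand each determinant along the first row.
D  = (-4)*[1*4 - (-3)*3] - 2*[3*4 - (-3)*(-1)] + (-3)*[3*3 - 1*(-1)]
  = (-4)*(13) - 2*(9) + (-3)*(10) = -100
Dx = 21*[1*4 - (-3)*3] - 2*[(-19)*4 - (-3)*32] + (-3)*[(-19)*3 - 1*32]
  = 21*(13) - 2*(20) + (-3)*(-89) = 500
Dy = (-4)*[(-19)*4 - (-3)*32] - 21*[3*4 - (-3)*(-1)] + (-3)*[3*32 - (-19)*(-1)]
  = (-4)*(20) - 21*(9) + (-3)*(77) = -500
Dz = (-4)*[1*32 - (-19)*3] - 2*[3*32 - (-19)*(-1)] + 21*[3*3 - 1*(-1)]
  = (-4)*(89) - 2*(77) + 21*(10) = -300
x = Dx/D = 500/-100 = -5, y = Dy/D = -500/-100 = 5, z = Dz/D = -300/-100 = 3
Check eq1: (-4)(-5) + (2)(5) + (-3)(3) = 21 = 21 ✓
Check eq2: (3)(-5) + (1)(5) + (-3)(3) = -19 = -19 ✓
Check eq3: (-1)(-5) + (3)(5) + (4)(3) = 32 = 32 ✓

x = -5, y = 5, z = 3


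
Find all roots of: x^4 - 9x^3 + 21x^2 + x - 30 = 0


Let p(x) = x^4 - 9x^3 + 21x^2 + x - 30. By the rational root theorem (leading coefficient 1), any rational root is an integer divisor of 30: try ±1, ±2, ... in turn.
Test x = 1: value = -16 ≠ 0.
Test x = -1: value = 0 ✓, so (x + 1) is a factor.
Synthetic division by (x + 1): bring down 1; 1(-1) - 9 = -10; (-10)(-1) + 21 = 31; 31(-1) + 1 = -30; (-30)(-1) - 30 = 0 → quotient x^3 - 10x^2 + 31x - 30, remainder 0.
Continue with the quotient x^3 - 10x^2 + 31x - 30 (candidates must divide 30; re-test x = -1 first in case it repeats).
Test x = -1: value = -72 ≠ 0.
Test x = 2: value = 0 ✓, so (x - 2) is a factor.
Synthetic division by (x - 2): bring down 1; 1(2) - 10 = -8; (-8)(2) + 31 = 15; 15(2) - 30 = 0 → quotient x^2 - 8x + 15, remainder 0.
Solve the quadratic x^2 - 8x + 15 = 0: discriminant = (-8)^2 - 4(1)(15) = 64 - 60 = 4.
sqrt(4) = 2, so x = (8 ± 2)/2: x = 5 or x = 3.
Collecting all roots found:

x = -1, x = 2, x = 3, x = 5


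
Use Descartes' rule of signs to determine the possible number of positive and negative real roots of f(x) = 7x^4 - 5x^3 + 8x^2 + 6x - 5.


Descartes' rule of signs:

For positive roots, count sign changes in f(x) = 7x^4 - 5x^3 + 8x^2 + 6x - 5:
Signs of coefficients: +, -, +, +, -
Number of sign changes: 3
Possible positive real roots: 3, 1

For negative roots, examine f(-x) = 7x^4 + 5x^3 + 8x^2 - 6x - 5:
Signs of coefficients: +, +, +, -, -
Number of sign changes: 1
Possible negative real roots: 1

Positive roots: 3 or 1; Negative roots: 1


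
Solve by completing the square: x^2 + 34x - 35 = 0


Start: x^2 + 34x - 35 = 0
Move constant: x^2 + 34x = 35
Half of 34 is 17, squared is 289
Add 289 to both sides: x^2 + 34x + 289 = 324
(x + 17)^2 = 324
x + 17 = ±18
x = -17 + 18 = 1 or x = -17 - 18 = -35

x = -35, x = 1


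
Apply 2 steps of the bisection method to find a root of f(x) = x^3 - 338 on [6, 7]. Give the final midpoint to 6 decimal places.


f(x) = x^3 - 338
f(6) = -122 < 0
f(7) = 5 > 0

Step 1: midpoint = (6.000000 + 7.000000)/2 = 6.500000
  f(6.500000) = -63.375000
  f(mid) < 0, so root is in [6.500000, 7.000000]

Step 2: midpoint = (6.500000 + 7.000000)/2 = 6.750000
  f(6.750000) = -30.453125
  f(mid) < 0, so root is in [6.750000, 7.000000]

midpoint = 6.750000


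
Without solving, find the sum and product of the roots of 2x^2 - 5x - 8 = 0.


By Vieta's formulas for ax^2 + bx + c = 0:
  Sum of roots = -b/a
  Product of roots = c/a

Here a = 2, b = -5, c = -8
Sum = -(-5)/2 = 5/2
Product = -8/2 = -4

Sum = 5/2, Product = -4


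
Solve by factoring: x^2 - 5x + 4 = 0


We need two numbers that multiply to 4 and add to -5.
Those numbers are -1 and -4 (since (-1) * (-4) = 4 and (-1) + (-4) = -5).
So x^2 - 5x + 4 = (x - 1)(x - 4) = 0
Setting each factor to zero: x = 1 or x = 4

x = 1, x = 4


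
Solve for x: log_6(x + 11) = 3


Convert to exponential form: x + 11 = 6^3 = 216
x = 216 - 11 = 205
Check: log_6(205 + 11) = log_6(216) = log_6(216) = 3 ✓

x = 205


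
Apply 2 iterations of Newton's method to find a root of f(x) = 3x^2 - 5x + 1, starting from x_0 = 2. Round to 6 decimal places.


Newton's method: x_(n+1) = x_n - f(x_n)/f'(x_n)
f(x) = 3x^2 - 5x + 1
f'(x) = 6x - 5

Iteration 1:
  f(2.000000) = 3.000000
  f'(2.000000) = 7.000000
  x_1 = 2.000000 - (3.000000)/(7.000000) = 1.571429

Iteration 2:
  f(1.571429) = 0.551020
  f'(1.571429) = 4.428571
  x_2 = 1.571429 - (0.551020)/(4.428571) = 1.447005

x_2 = 1.447005


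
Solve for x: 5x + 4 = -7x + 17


Starting with: 5x + 4 = -7x + 17
Move all x terms to left: (5 + 7)x = 17 - 4
Simplify: 12x = 13
Divide both sides by 12: x = 13/12

x = 13/12


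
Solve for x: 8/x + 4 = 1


Subtract 4 from both sides: 8/x = -3
Multiply both sides by x: 8 = -3 * x
Divide by -3: x = -8/3

x = -8/3


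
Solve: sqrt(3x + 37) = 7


Square both sides: 3x + 37 = 7^2 = 49
3x = 49 - 37 = 12
x = 4
Check: sqrt(3*4 + 37) = sqrt(49) = 7 ✓

x = 4


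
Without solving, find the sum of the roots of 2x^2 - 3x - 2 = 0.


By Vieta's formulas for ax^2 + bx + c = 0:
  Sum of roots = -b/a
  Product of roots = c/a

Here a = 2, b = -3, c = -2
Sum = -(-3)/2 = 3/2
Product = -2/2 = -1

Sum = 3/2


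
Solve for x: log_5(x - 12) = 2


Convert to exponential form: x - 12 = 5^2 = 25
x = 25 + 12 = 37
Check: log_5(37 - 12) = log_5(25) = log_5(25) = 2 ✓

x = 37


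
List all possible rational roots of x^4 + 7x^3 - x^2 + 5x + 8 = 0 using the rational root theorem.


Rational root theorem: possible roots are ±p/q where:
  p divides the constant term (8): p ∈ {1, 2, 4, 8}
  q divides the leading coefficient (1): q ∈ {1}

All possible rational roots: -8, -4, -2, -1, 1, 2, 4, 8

-8, -4, -2, -1, 1, 2, 4, 8


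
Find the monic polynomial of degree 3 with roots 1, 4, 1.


A monic polynomial with roots 1, 4, 1 is:
p(x) = (x - 1)(x - 4)(x - 1)
After multiplying by (x - 1): x - 1
After multiplying by (x - 4): x^2 - 5x + 4
After multiplying by (x - 1): x^3 - 6x^2 + 9x - 4

x^3 - 6x^2 + 9x - 4


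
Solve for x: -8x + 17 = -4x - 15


Starting with: -8x + 17 = -4x - 15
Move all x terms to left: (-8 + 4)x = -15 - 17
Simplify: -4x = -32
Divide both sides by -4: x = 8

x = 8


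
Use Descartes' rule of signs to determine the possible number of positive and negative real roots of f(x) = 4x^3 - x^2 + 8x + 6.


Descartes' rule of signs:

For positive roots, count sign changes in f(x) = 4x^3 - x^2 + 8x + 6:
Signs of coefficients: +, -, +, +
Number of sign changes: 2
Possible positive real roots: 2, 0

For negative roots, examine f(-x) = -4x^3 - x^2 - 8x + 6:
Signs of coefficients: -, -, -, +
Number of sign changes: 1
Possible negative real roots: 1

Positive roots: 2 or 0; Negative roots: 1


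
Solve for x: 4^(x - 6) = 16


Express both sides with the same base.
16 = 4^2
Since the bases match, equate exponents: x - 6 = 2
So x = 2 - (-6) = 8

x = 8


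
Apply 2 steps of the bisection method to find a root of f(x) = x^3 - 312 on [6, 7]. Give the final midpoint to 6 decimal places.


f(x) = x^3 - 312
f(6) = -96 < 0
f(7) = 31 > 0

Step 1: midpoint = (6.000000 + 7.000000)/2 = 6.500000
  f(6.500000) = -37.375000
  f(mid) < 0, so root is in [6.500000, 7.000000]

Step 2: midpoint = (6.500000 + 7.000000)/2 = 6.750000
  f(6.750000) = -4.453125
  f(mid) < 0, so root is in [6.750000, 7.000000]

midpoint = 6.750000


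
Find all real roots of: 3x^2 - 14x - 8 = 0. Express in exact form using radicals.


Using the quadratic formula: x = (-b ± sqrt(b^2 - 4ac)) / (2a)
Here a = 3, b = -14, c = -8
Discriminant = b^2 - 4ac = (-14)^2 - 4(3)(-8) = 196 + 96 = 292
Since discriminant = 292 > 0, there are two real roots.
x = (14 ± 2*sqrt(73)) / 6
Simplifying: x = (7 ± sqrt(73)) / 3
Numerically: x ≈ 5.1813 or x ≈ -0.5147

x = (7 + sqrt(73)) / 3 or x = (7 - sqrt(73)) / 3


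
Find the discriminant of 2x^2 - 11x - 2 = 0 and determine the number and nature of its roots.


For ax^2 + bx + c = 0, discriminant D = b^2 - 4ac
Here a = 2, b = -11, c = -2
D = (-11)^2 - 4(2)(-2) = 121 + 16 = 137

D = 137 > 0 but not a perfect square
The equation has 2 distinct real irrational roots.

Discriminant = 137, 2 distinct real irrational roots


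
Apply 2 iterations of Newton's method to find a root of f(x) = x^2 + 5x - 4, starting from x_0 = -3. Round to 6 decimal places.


Newton's method: x_(n+1) = x_n - f(x_n)/f'(x_n)
f(x) = x^2 + 5x - 4
f'(x) = 2x + 5

Iteration 1:
  f(-3.000000) = -10.000000
  f'(-3.000000) = -1.000000
  x_1 = -3.000000 - (-10.000000)/(-1.000000) = -13.000000

Iteration 2:
  f(-13.000000) = 100.000000
  f'(-13.000000) = -21.000000
  x_2 = -13.000000 - (100.000000)/(-21.000000) = -8.238095

x_2 = -8.238095


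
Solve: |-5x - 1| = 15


An absolute value equation |expr| = 15 gives two cases:
Case 1: -5x - 1 = 15
  -5x = 16, so x = -16/5
Case 2: -5x - 1 = -15
  -5x = -14, so x = 14/5

x = -16/5, x = 14/5


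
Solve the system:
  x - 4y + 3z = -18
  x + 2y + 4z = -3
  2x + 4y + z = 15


Using Cramer's rule. Expand each determinant along the first row.
D  = 1*[2*1 - 4*4] - (-4)*[1*1 - 4*2] + 3*[1*4 - 2*2]
  = 1*(-14) - (-4)*(-7) + 3*(0) = -42
Dx = (-18)*[2*1 - 4*4] - (-4)*[(-3)*1 - 4*15] + 3*[(-3)*4 - 2*15]
  = (-18)*(-14) - (-4)*(-63) + 3*(-42) = -126
Dy = 1*[(-3)*1 - 4*15] - (-18)*[1*1 - 4*2] + 3*[1*15 - (-3)*2]
  = 1*(-63) - (-18)*(-7) + 3*(21) = -126
Dz = 1*[2*15 - (-3)*4] - (-4)*[1*15 - (-3)*2] + (-18)*[1*4 - 2*2]
  = 1*(42) - (-4)*(21) + (-18)*(0) = 126
x = Dx/D = -126/-42 = 3, y = Dy/D = -126/-42 = 3, z = Dz/D = 126/-42 = -3
Check eq1: (1)(3) + (-4)(3) + (3)(-3) = -18 = -18 ✓
Check eq2: (1)(3) + (2)(3) + (4)(-3) = -3 = -3 ✓
Check eq3: (2)(3) + (4)(3) + (1)(-3) = 15 = 15 ✓

x = 3, y = 3, z = -3


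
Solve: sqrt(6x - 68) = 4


Square both sides: 6x - 68 = 4^2 = 16
6x = 16 + 68 = 84
x = 14
Check: sqrt(6*14 - 68) = sqrt(16) = 4 ✓

x = 14


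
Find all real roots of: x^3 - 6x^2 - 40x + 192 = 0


Let p(x) = x^3 - 6x^2 - 40x + 192. By the rational root theorem (leading coefficient 1), any rational root is an integer divisor of 192: try ±1, ±2, ... in turn.
Test x = 1: value = 147 ≠ 0.
Test x = -1: value = 225 ≠ 0.
Test x = 2: value = 96 ≠ 0.
Test x = -2: value = 240 ≠ 0.
Test x = 3: value = 45 ≠ 0.
Test x = -3: value = 231 ≠ 0.
Test x = 4: value = 0 ✓, so (x - 4) is a factor.
Synthetic division by (x - 4): bring down 1; 1(4) - 6 = -2; (-2)(4) - 40 = -48; (-48)(4) + 192 = 0 → quotient x^2 - 2x - 48, remainder 0.
Solve the quadratic x^2 - 2x - 48 = 0: discriminant = (-2)^2 - 4(1)(-48) = 4 + 192 = 196.
sqrt(196) = 14, so x = (2 ± 14)/2: x = 8 or x = -6.

x = -6, x = 4, x = 8


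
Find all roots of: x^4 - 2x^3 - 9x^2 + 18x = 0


The constant term is 0, so x = 0 is a root. Factor out x:
  x^3 - 2x^2 - 9x + 18 = 0
Let p(x) = x^3 - 2x^2 - 9x + 18. By the rational root theorem (leading coefficient 1), any rational root is an integer divisor of 18: try ±1, ±2, ... in turn.
Test x = 1: value = 8 ≠ 0.
Test x = -1: value = 24 ≠ 0.
Test x = 2: value = 0 ✓, so (x - 2) is a factor.
Synthetic division by (x - 2): bring down 1; 1(2) - 2 = 0; 0(2) - 9 = -9; (-9)(2) + 18 = 0 → quotient x^2 - 9, remainder 0.
Solve the quadratic x^2 - 9 = 0: discriminant = 0^2 - 4(1)(-9) = 0 + 36 = 36.
sqrt(36) = 6, so x = (0 ± 6)/2: x = 3 or x = -3.
Collecting all roots found:

x = -3, x = 0, x = 2, x = 3


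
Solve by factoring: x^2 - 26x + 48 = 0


We need two numbers that multiply to 48 and add to -26.
Those numbers are -24 and -2 (since (-24) * (-2) = 48 and (-24) + (-2) = -26).
So x^2 - 26x + 48 = (x - 24)(x - 2) = 0
Setting each factor to zero: x = 24 or x = 2

x = 2, x = 24


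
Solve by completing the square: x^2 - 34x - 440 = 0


Start: x^2 - 34x - 440 = 0
Move constant: x^2 - 34x = 440
Half of -34 is -17, squared is 289
Add 289 to both sides: x^2 - 34x + 289 = 729
(x - 17)^2 = 729
x - 17 = ±27
x = 17 + 27 = 44 or x = 17 - 27 = -10

x = -10, x = 44


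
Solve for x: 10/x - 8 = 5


Subtract -8 from both sides: 10/x = 13
Multiply both sides by x: 10 = 13 * x
Divide by 13: x = 10/13

x = 10/13


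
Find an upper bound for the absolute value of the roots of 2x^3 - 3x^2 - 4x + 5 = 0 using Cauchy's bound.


Cauchy's bound: all roots r satisfy |r| <= 1 + max(|a_i/a_n|) for i = 0,...,n-1
where a_n is the leading coefficient.

Coefficients: [2, -3, -4, 5]
Leading coefficient a_n = 2
Ratios |a_i/a_n|: 3/2, 2, 5/2
Maximum ratio: 5/2
Cauchy's bound: |r| <= 1 + 5/2 = 7/2

Upper bound = 7/2


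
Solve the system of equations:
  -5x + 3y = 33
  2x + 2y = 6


Using Cramer's rule:
Determinant D = (-5)(2) - (2)(3) = -10 - 6 = -16
Dx = (33)(2) - (6)(3) = 66 - 18 = 48
Dy = (-5)(6) - (2)(33) = -30 - 66 = -96
x = Dx/D = 48/-16 = -3
y = Dy/D = -96/-16 = 6

x = -3, y = 6


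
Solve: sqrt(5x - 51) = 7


Square both sides: 5x - 51 = 7^2 = 49
5x = 49 + 51 = 100
x = 20
Check: sqrt(5*20 - 51) = sqrt(49) = 7 ✓

x = 20


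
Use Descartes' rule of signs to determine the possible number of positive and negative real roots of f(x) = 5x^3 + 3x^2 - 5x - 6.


Descartes' rule of signs:

For positive roots, count sign changes in f(x) = 5x^3 + 3x^2 - 5x - 6:
Signs of coefficients: +, +, -, -
Number of sign changes: 1
Possible positive real roots: 1

For negative roots, examine f(-x) = -5x^3 + 3x^2 + 5x - 6:
Signs of coefficients: -, +, +, -
Number of sign changes: 2
Possible negative real roots: 2, 0

Positive roots: 1; Negative roots: 2 or 0


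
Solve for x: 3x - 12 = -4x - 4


Starting with: 3x - 12 = -4x - 4
Move all x terms to left: (3 + 4)x = -4 + 12
Simplify: 7x = 8
Divide both sides by 7: x = 8/7

x = 8/7


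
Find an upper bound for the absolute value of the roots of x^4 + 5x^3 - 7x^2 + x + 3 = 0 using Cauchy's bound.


Cauchy's bound: all roots r satisfy |r| <= 1 + max(|a_i/a_n|) for i = 0,...,n-1
where a_n is the leading coefficient.

Coefficients: [1, 5, -7, 1, 3]
Leading coefficient a_n = 1
Ratios |a_i/a_n|: 5, 7, 1, 3
Maximum ratio: 7
Cauchy's bound: |r| <= 1 + 7 = 8

Upper bound = 8


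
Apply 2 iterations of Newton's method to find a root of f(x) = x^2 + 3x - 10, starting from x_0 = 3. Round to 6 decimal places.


Newton's method: x_(n+1) = x_n - f(x_n)/f'(x_n)
f(x) = x^2 + 3x - 10
f'(x) = 2x + 3

Iteration 1:
  f(3.000000) = 8.000000
  f'(3.000000) = 9.000000
  x_1 = 3.000000 - (8.000000)/(9.000000) = 2.111111

Iteration 2:
  f(2.111111) = 0.790123
  f'(2.111111) = 7.222222
  x_2 = 2.111111 - (0.790123)/(7.222222) = 2.001709

x_2 = 2.001709


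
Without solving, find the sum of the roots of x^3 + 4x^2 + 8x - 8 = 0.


By Vieta's formulas for x^3 + bx^2 + cx + d = 0:
  r1 + r2 + r3 = -b/a = -4
  r1*r2 + r1*r3 + r2*r3 = c/a = 8
  r1*r2*r3 = -d/a = 8


Sum = -4


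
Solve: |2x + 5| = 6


An absolute value equation |expr| = 6 gives two cases:
Case 1: 2x + 5 = 6
  2x = 1, so x = 1/2
Case 2: 2x + 5 = -6
  2x = -11, so x = -11/2

x = -11/2, x = 1/2


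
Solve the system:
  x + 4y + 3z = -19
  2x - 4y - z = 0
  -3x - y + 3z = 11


Using Cramer's rule. Expand each determinant along the first row.
D  = 1*[(-4)*3 - (-1)*(-1)] - 4*[2*3 - (-1)*(-3)] + 3*[2*(-1) - (-4)*(-3)]
  = 1*(-13) - 4*(3) + 3*(-14) = -67
Dx = (-19)*[(-4)*3 - (-1)*(-1)] - 4*[0*3 - (-1)*11] + 3*[0*(-1) - (-4)*11]
  = (-19)*(-13) - 4*(11) + 3*(44) = 335
Dy = 1*[0*3 - (-1)*11] - (-19)*[2*3 - (-1)*(-3)] + 3*[2*11 - 0*(-3)]
  = 1*(11) - (-19)*(3) + 3*(22) = 134
Dz = 1*[(-4)*11 - 0*(-1)] - 4*[2*11 - 0*(-3)] + (-19)*[2*(-1) - (-4)*(-3)]
  = 1*(-44) - 4*(22) + (-19)*(-14) = 134
x = Dx/D = 335/-67 = -5, y = Dy/D = 134/-67 = -2, z = Dz/D = 134/-67 = -2
Check eq1: (1)(-5) + (4)(-2) + (3)(-2) = -19 = -19 ✓
Check eq2: (2)(-5) + (-4)(-2) + (-1)(-2) = 0 = 0 ✓
Check eq3: (-3)(-5) + (-1)(-2) + (3)(-2) = 11 = 11 ✓

x = -5, y = -2, z = -2


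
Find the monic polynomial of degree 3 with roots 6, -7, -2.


A monic polynomial with roots 6, -7, -2 is:
p(x) = (x - 6)(x + 7)(x + 2)
After multiplying by (x - 6): x - 6
After multiplying by (x + 7): x^2 + x - 42
After multiplying by (x + 2): x^3 + 3x^2 - 40x - 84

x^3 + 3x^2 - 40x - 84


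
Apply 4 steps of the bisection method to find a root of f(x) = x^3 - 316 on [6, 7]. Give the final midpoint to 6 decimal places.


f(x) = x^3 - 316
f(6) = -100 < 0
f(7) = 27 > 0

Step 1: midpoint = (6.000000 + 7.000000)/2 = 6.500000
  f(6.500000) = -41.375000
  f(mid) < 0, so root is in [6.500000, 7.000000]

Step 2: midpoint = (6.500000 + 7.000000)/2 = 6.750000
  f(6.750000) = -8.453125
  f(mid) < 0, so root is in [6.750000, 7.000000]

Step 3: midpoint = (6.750000 + 7.000000)/2 = 6.875000
  f(6.875000) = 8.951172
  f(mid) > 0, so root is in [6.750000, 6.875000]

Step 4: midpoint = (6.750000 + 6.875000)/2 = 6.812500
  f(6.812500) = 0.169189
  f(mid) > 0, so root is in [6.750000, 6.812500]

midpoint = 6.812500


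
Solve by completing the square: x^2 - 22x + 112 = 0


Start: x^2 - 22x + 112 = 0
Move constant: x^2 - 22x = -112
Half of -22 is -11, squared is 121
Add 121 to both sides: x^2 - 22x + 121 = 9
(x - 11)^2 = 9
x - 11 = ±3
x = 11 + 3 = 14 or x = 11 - 3 = 8

x = 8, x = 14


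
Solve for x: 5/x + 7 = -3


Subtract 7 from both sides: 5/x = -10
Multiply both sides by x: 5 = -10 * x
Divide by -10: x = -1/2

x = -1/2


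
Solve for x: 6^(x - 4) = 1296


Express both sides with the same base.
1296 = 6^4
Since the bases match, equate exponents: x - 4 = 4
So x = 4 - (-4) = 8

x = 8


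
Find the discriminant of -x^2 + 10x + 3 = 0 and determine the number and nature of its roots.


For ax^2 + bx + c = 0, discriminant D = b^2 - 4ac
Here a = -1, b = 10, c = 3
D = (10)^2 - 4(-1)(3) = 100 + 12 = 112

D = 112 > 0 but not a perfect square
The equation has 2 distinct real irrational roots.

Discriminant = 112, 2 distinct real irrational roots


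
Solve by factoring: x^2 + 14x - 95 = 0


We need two numbers that multiply to -95 and add to 14.
Those numbers are 19 and -5 (since 19 * (-5) = -95 and 19 + (-5) = 14).
So x^2 + 14x - 95 = (x + 19)(x - 5) = 0
Setting each factor to zero: x = -19 or x = 5

x = -19, x = 5


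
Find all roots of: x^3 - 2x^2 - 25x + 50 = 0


Let p(x) = x^3 - 2x^2 - 25x + 50. By the rational root theorem (leading coefficient 1), any rational root is an integer divisor of 50: try ±1, ±2, ... in turn.
Test x = 1: value = 24 ≠ 0.
Test x = -1: value = 72 ≠ 0.
Test x = 2: value = 0 ✓, so (x - 2) is a factor.
Synthetic division by (x - 2): bring down 1; 1(2) - 2 = 0; 0(2) - 25 = -25; (-25)(2) + 50 = 0 → quotient x^2 - 25, remainder 0.
Solve the quadratic x^2 - 25 = 0: discriminant = 0^2 - 4(1)(-25) = 0 + 100 = 100.
sqrt(100) = 10, so x = (0 ± 10)/2: x = 5 or x = -5.
Collecting all roots found:

x = -5, x = 2, x = 5


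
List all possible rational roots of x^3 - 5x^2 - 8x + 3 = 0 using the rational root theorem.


Rational root theorem: possible roots are ±p/q where:
  p divides the constant term (3): p ∈ {1, 3}
  q divides the leading coefficient (1): q ∈ {1}

All possible rational roots: -3, -1, 1, 3

-3, -1, 1, 3


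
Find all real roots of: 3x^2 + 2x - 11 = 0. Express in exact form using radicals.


Using the quadratic formula: x = (-b ± sqrt(b^2 - 4ac)) / (2a)
Here a = 3, b = 2, c = -11
Discriminant = b^2 - 4ac = 2^2 - 4(3)(-11) = 4 + 132 = 136
Since discriminant = 136 > 0, there are two real roots.
x = (-2 ± 2*sqrt(34)) / 6
Simplifying: x = (-1 ± sqrt(34)) / 3
Numerically: x ≈ 1.6103 or x ≈ -2.2770

x = (-1 + sqrt(34)) / 3 or x = (-1 - sqrt(34)) / 3


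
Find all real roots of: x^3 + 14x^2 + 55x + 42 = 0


Let p(x) = x^3 + 14x^2 + 55x + 42. By the rational root theorem (leading coefficient 1), any rational root is an integer divisor of 42: try ±1, ±2, ... in turn.
Test x = 1: value = 112 ≠ 0.
Test x = -1: value = 0 ✓, so (x + 1) is a factor.
Synthetic division by (x + 1): bring down 1; 1(-1) + 14 = 13; 13(-1) + 55 = 42; 42(-1) + 42 = 0 → quotient x^2 + 13x + 42, remainder 0.
Solve the quadratic x^2 + 13x + 42 = 0: discriminant = 13^2 - 4(1)(42) = 169 - 168 = 1.
sqrt(1) = 1, so x = (-13 ± 1)/2: x = -6 or x = -7.

x = -7, x = -6, x = -1


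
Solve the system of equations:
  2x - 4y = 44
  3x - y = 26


Using Cramer's rule:
Determinant D = (2)(-1) - (3)(-4) = -2 + 12 = 10
Dx = (44)(-1) - (26)(-4) = -44 + 104 = 60
Dy = (2)(26) - (3)(44) = 52 - 132 = -80
x = Dx/D = 60/10 = 6
y = Dy/D = -80/10 = -8

x = 6, y = -8


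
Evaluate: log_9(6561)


We need the exponent such that 9^? = 6561
9^4 = 6561
Therefore log_9(6561) = 4

4


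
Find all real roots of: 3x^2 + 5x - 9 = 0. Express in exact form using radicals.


Using the quadratic formula: x = (-b ± sqrt(b^2 - 4ac)) / (2a)
Here a = 3, b = 5, c = -9
Discriminant = b^2 - 4ac = 5^2 - 4(3)(-9) = 25 + 108 = 133
Since discriminant = 133 > 0, there are two real roots.
x = (-5 ± sqrt(133)) / 6
Numerically: x ≈ 1.0888 or x ≈ -2.7554

x = (-5 + sqrt(133)) / 6 or x = (-5 - sqrt(133)) / 6


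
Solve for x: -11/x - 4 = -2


Subtract -4 from both sides: -11/x = 2
Multiply both sides by x: -11 = 2 * x
Divide by 2: x = -11/2

x = -11/2


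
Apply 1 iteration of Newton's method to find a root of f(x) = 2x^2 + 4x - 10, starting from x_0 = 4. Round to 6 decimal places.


Newton's method: x_(n+1) = x_n - f(x_n)/f'(x_n)
f(x) = 2x^2 + 4x - 10
f'(x) = 4x + 4

Iteration 1:
  f(4.000000) = 38.000000
  f'(4.000000) = 20.000000
  x_1 = 4.000000 - (38.000000)/(20.000000) = 2.100000

x_1 = 2.100000
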